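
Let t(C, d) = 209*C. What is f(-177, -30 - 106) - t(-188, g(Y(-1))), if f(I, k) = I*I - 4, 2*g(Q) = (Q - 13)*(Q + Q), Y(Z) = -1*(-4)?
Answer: 70617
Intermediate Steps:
Y(Z) = 4
g(Q) = Q*(-13 + Q) (g(Q) = ((Q - 13)*(Q + Q))/2 = ((-13 + Q)*(2*Q))/2 = (2*Q*(-13 + Q))/2 = Q*(-13 + Q))
f(I, k) = -4 + I**2 (f(I, k) = I**2 - 4 = -4 + I**2)
f(-177, -30 - 106) - t(-188, g(Y(-1))) = (-4 + (-177)**2) - 209*(-188) = (-4 + 31329) - 1*(-39292) = 31325 + 39292 = 70617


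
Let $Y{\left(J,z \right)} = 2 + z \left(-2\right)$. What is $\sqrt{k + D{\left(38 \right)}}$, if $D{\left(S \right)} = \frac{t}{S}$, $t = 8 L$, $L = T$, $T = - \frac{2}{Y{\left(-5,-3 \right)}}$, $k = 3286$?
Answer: $\frac{3 \sqrt{131803}}{19} \approx 57.323$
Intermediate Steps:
$Y{\left(J,z \right)} = 2 - 2 z$
$T = - \frac{1}{4}$ ($T = - \frac{2}{2 - -6} = - \frac{2}{2 + 6} = - \frac{2}{8} = \left(-2\right) \frac{1}{8} = - \frac{1}{4} \approx -0.25$)
$L = - \frac{1}{4} \approx -0.25$
$t = -2$ ($t = 8 \left(- \frac{1}{4}\right) = -2$)
$D{\left(S \right)} = - \frac{2}{S}$
$\sqrt{k + D{\left(38 \right)}} = \sqrt{3286 - \frac{2}{38}} = \sqrt{3286 - \frac{1}{19}} = \sqrt{\frac{62433}{19}} = \frac{3 \sqrt{131803}}{19}$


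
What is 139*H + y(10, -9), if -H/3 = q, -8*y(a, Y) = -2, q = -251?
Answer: 418669/4 ≈ 1.0467e+5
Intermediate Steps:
y(a, Y) = ¼ (y(a, Y) = -⅛*(-2) = ¼)
H = 753 (H = -3*(-251) = 753)
139*H + y(10, -9) = 139*753 + ¼ = 104667 + ¼ = 418669/4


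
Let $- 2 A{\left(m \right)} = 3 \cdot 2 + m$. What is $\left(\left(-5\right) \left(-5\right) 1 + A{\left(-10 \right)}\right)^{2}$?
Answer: $729$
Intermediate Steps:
$A{\left(m \right)} = -3 - \frac{m}{2}$ ($A{\left(m \right)} = - \frac{3 \cdot 2 + m}{2} = - \frac{6 + m}{2} = -3 - \frac{m}{2}$)
$\left(\left(-5\right) \left(-5\right) 1 + A{\left(-10 \right)}\right)^{2} = \left(\left(-5\right) \left(-5\right) 1 - -2\right)^{2} = \left(25 \cdot 1 + \left(-3 + 5\right)\right)^{2} = \left(25 + 2\right)^{2} = 27^{2} = 729$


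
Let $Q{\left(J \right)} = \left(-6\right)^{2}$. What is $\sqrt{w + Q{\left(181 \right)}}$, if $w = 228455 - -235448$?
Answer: $\sqrt{463939} \approx 681.13$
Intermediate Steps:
$w = 463903$ ($w = 228455 + 235448 = 463903$)
$Q{\left(J \right)} = 36$
$\sqrt{w + Q{\left(181 \right)}} = \sqrt{463903 + 36} = \sqrt{463939}$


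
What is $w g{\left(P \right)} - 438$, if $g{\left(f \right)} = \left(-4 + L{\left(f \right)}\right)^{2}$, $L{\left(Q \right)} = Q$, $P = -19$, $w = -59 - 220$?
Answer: $-148029$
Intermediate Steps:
$w = -279$ ($w = -59 - 220 = -279$)
$g{\left(f \right)} = \left(-4 + f\right)^{2}$
$w g{\left(P \right)} - 438 = - 279 \left(-4 - 19\right)^{2} - 438 = - 279 \left(-23\right)^{2} - 438 = \left(-279\right) 529 - 438 = -147591 - 438 = -148029$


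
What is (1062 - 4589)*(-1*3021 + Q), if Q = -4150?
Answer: 25292117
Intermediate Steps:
(1062 - 4589)*(-1*3021 + Q) = (1062 - 4589)*(-1*3021 - 4150) = -3527*(-3021 - 4150) = -3527*(-7171) = 25292117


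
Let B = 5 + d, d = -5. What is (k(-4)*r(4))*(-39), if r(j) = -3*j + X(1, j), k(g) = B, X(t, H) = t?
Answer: 0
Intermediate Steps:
B = 0 (B = 5 - 5 = 0)
k(g) = 0
r(j) = 1 - 3*j (r(j) = -3*j + 1 = 1 - 3*j)
(k(-4)*r(4))*(-39) = (0*(1 - 3*4))*(-39) = (0*(1 - 12))*(-39) = (0*(-11))*(-39) = 0*(-39) = 0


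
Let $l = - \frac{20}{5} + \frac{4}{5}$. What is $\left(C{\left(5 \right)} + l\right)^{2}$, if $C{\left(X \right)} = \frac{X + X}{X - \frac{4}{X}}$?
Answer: $\frac{7396}{11025} \approx 0.67084$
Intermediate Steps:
$C{\left(X \right)} = \frac{2 X}{X - \frac{4}{X}}$
$l = - \frac{16}{5}$ ($l = \left(-20\right) \frac{1}{5} + 4 \cdot \frac{1}{5} = -4 + \frac{4}{5} = - \frac{16}{5} \approx -3.2$)
$\left(C{\left(5 \right)} + l\right)^{2} = \left(\frac{2 \cdot 5^{2}}{-4 + 5^{2}} - \frac{16}{5}\right)^{2} = \left(2 \cdot 25 \frac{1}{-4 + 25} - \frac{16}{5}\right)^{2} = \left(2 \cdot 25 \cdot \frac{1}{21} - \frac{16}{5}\right)^{2} = \left(\frac{50}{21} - \frac{16}{5}\right)^{2} = \left(- \frac{86}{105}\right)^{2} = \frac{7396}{11025}$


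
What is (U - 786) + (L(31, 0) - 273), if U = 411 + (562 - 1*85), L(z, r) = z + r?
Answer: -140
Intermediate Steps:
L(z, r) = r + z
U = 888 (U = 411 + (562 - 85) = 411 + 477 = 888)
(U - 786) + (L(31, 0) - 273) = (888 - 786) + ((0 + 31) - 273) = 102 + (31 - 273) = 102 - 242 = -140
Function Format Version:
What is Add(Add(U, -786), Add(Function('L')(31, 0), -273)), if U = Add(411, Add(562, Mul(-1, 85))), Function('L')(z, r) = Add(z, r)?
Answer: -140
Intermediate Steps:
Function('L')(z, r) = Add(r, z)
U = 888 (U = Add(411, Add(562, -85)) = Add(411, 477) = 888)
Add(Add(U, -786), Add(Function('L')(31, 0), -273)) = Add(Add(888, -786), Add(Add(0, 31), -273)) = Add(102, Add(31, -273)) = Add(102, -242) = -140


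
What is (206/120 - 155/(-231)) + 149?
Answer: 233137/1540 ≈ 151.39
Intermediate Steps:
(206/120 - 155/(-231)) + 149 = (206*(1/120) - 155*(-1/231)) + 149 = (103/60 + 155/231) + 149 = 3677/1540 + 149 = 233137/1540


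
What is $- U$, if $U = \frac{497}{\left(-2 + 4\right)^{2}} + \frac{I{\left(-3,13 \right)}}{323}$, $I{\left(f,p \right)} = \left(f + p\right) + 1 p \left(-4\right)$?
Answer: $- \frac{160363}{1292} \approx -124.12$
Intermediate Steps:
$I{\left(f,p \right)} = f - 3 p$ ($I{\left(f,p \right)} = \left(f + p\right) + p \left(-4\right) = \left(f + p\right) - 4 p = f - 3 p$)
$U = \frac{160363}{1292}$ ($U = \frac{497}{\left(-2 + 4\right)^{2}} + \frac{-3 - 39}{323} = \frac{497}{2^{2}} + \left(-3 - 39\right) \frac{1}{323} = \frac{497}{4} - \frac{42}{323} = \frac{160363}{1292} \approx 124.12$)
$- U = \left(-1\right) \frac{160363}{1292} = - \frac{160363}{1292}$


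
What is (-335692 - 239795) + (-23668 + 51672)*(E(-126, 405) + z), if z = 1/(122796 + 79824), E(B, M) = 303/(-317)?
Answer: -9670776387788/16057635 ≈ -6.0225e+5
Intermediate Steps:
E(B, M) = -303/317 (E(B, M) = 303*(-1/317) = -303/317)
z = 1/202620 ≈ 4.9353e-6
(-335692 - 239795) + (-23668 + 51672)*(E(-126, 405) + z) = (-335692 - 239795) + (-23668 + 51672)*(-303/317 + 1/202620) = -575487 + 28004*(-61393543/64230540) = -575487 - 429816194543/16057635 = -9670776387788/16057635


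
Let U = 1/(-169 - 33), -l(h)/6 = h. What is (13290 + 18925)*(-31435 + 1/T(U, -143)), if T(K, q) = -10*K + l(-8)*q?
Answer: -702048504816690/693259 ≈ -1.0127e+9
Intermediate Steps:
l(h) = -6*h
U = -1/202 (U = 1/(-202) = -1/202 ≈ -0.0049505)
T(K, q) = -10*K + 48*q (T(K, q) = -10*K + (-6*(-8))*q = -10*K + 48*q)
(13290 + 18925)*(-31435 + 1/T(U, -143)) = (13290 + 18925)*(-31435 + 1/(-10*(-1/202) + 48*(-143))) = 32215*(-31435 + 1/(5/101 - 6864)) = 32215*(-31435 + 1/(-693259/101)) = 32215*(-31435 - 101/693259) = 32215*(-21792596766/693259) = -702048504816690/693259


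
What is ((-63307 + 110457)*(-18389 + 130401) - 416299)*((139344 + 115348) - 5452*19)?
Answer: 797972593399104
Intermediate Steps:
((-63307 + 110457)*(-18389 + 130401) - 416299)*((139344 + 115348) - 5452*19) = (47150*112012 - 416299)*(254692 - 103588) = (5281365800 - 416299)*151104 = 5280949501*151104 = 797972593399104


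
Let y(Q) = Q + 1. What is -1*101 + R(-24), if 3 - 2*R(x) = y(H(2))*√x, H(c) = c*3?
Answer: -199/2 - 7*I*√6 ≈ -99.5 - 17.146*I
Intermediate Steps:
H(c) = 3*c
y(Q) = 1 + Q
R(x) = 3/2 - 7*√x/2 (R(x) = 3/2 - (1 + 3*2)*√x/2 = 3/2 - (1 + 6)*√x/2 = 3/2 - 7*√x/2)
-1*101 + R(-24) = -1*101 + (3/2 - 7*I*√6) = -101 + (3/2 - 7*I*√6) = -199/2 - 7*I*√6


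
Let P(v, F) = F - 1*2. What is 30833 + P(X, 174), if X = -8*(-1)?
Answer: 31005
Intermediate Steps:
X = 8
P(v, F) = -2 + F (P(v, F) = F - 2 = -2 + F)
30833 + P(X, 174) = 30833 + (-2 + 174) = 30833 + 172 = 31005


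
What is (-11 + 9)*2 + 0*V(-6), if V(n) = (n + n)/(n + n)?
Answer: -4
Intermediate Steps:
V(n) = 1 (V(n) = (2*n)/((2*n)) = (2*n)*(1/(2*n)) = 1)
(-11 + 9)*2 + 0*V(-6) = (-11 + 9)*2 + 0*1 = -2*2 + 0 = -4 + 0 = -4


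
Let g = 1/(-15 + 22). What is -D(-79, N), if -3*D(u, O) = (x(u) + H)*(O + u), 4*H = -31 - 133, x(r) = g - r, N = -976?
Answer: -93895/7 ≈ -13414.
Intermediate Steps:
g = ⅐ (g = 1/7 = ⅐ ≈ 0.14286)
x(r) = ⅐ - r
H = -41 (H = (-31 - 133)/4 = (¼)*(-164) = -41)
D(u, O) = -(-286/7 - u)*(O + u)/3 (D(u, O) = -((⅐ - u) - 41)*(O + u)/3 = -(-286/7 - u)*(O + u)/3)
-D(-79, N) = -((⅓)*(-79)² + (286/21)*(-976) + (286/21)*(-79) + (⅓)*(-976)*(-79)) = -((⅓)*6241 - 279136/21 - 22594/21 + 77104/3) = -(6241/3 - 279136/21 - 22594/21 + 77104/3) = -1*93895/7 = -93895/7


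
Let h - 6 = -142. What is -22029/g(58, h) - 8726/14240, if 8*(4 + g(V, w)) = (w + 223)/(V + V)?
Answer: 1003708397/178000 ≈ 5638.8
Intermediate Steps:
h = -136 (h = 6 - 142 = -136)
g(V, w) = -4 + (223 + w)/(16*V) (g(V, w) = -4 + ((w + 223)/(V + V))/8 = -4 + ((223 + w)/((2*V)))/8 = -4 + ((223 + w)*(1/(2*V)))/8 = -4 + ((223 + w)/(2*V))/8 = -4 + (223 + w)/(16*V))
-22029/g(58, h) - 8726/14240 = -22029*928/(223 - 136 - 64*58) - 8726/14240 = -22029*928/(223 - 136 - 3712) - 8726*1/14240 = -22029/((1/16)*(1/58)*(-3625)) - 4363/7120 = -22029/(-125/32) - 4363/7120 = -22029*(-32/125) - 4363/7120 = 704928/125 - 4363/7120 = 1003708397/178000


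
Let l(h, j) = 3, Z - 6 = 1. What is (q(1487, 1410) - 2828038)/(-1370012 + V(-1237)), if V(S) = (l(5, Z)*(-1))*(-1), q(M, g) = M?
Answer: 2826551/1370009 ≈ 2.0632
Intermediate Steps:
Z = 7 (Z = 6 + 1 = 7)
V(S) = 3 (V(S) = (3*(-1))*(-1) = -3*(-1) = 3)
(q(1487, 1410) - 2828038)/(-1370012 + V(-1237)) = (1487 - 2828038)/(-1370012 + 3) = -2826551/(-1370009) = -2826551*(-1/1370009) = 2826551/1370009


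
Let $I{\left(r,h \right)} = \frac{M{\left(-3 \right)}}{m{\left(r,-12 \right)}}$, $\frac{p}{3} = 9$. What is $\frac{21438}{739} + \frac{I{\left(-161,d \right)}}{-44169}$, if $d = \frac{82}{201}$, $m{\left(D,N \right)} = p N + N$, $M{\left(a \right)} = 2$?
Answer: $\frac{159078364435}{5483669688} \approx 29.009$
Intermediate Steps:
$p = 27$ ($p = 3 \cdot 9 = 27$)
$m{\left(D,N \right)} = 28 N$ ($m{\left(D,N \right)} = 27 N + N = 28 N$)
$d = \frac{82}{201}$ ($d = 82 \cdot \frac{1}{201} = \frac{82}{201} \approx 0.40796$)
$I{\left(r,h \right)} = - \frac{1}{168}$ ($I{\left(r,h \right)} = \frac{2}{28 \left(-12\right)} = \frac{2}{-336} = 2 \left(- \frac{1}{336}\right) = - \frac{1}{168}$)
$\frac{21438}{739} + \frac{I{\left(-161,d \right)}}{-44169} = \frac{21438}{739} - \frac{1}{168 \left(-44169\right)} = 21438 \cdot \frac{1}{739} - - \frac{1}{7420392} = \frac{21438}{739} + \frac{1}{7420392} = \frac{159078364435}{5483669688}$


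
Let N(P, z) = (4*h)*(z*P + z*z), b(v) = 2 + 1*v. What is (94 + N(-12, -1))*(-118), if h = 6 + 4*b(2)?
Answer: -146084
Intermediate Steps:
b(v) = 2 + v
h = 22 (h = 6 + 4*(2 + 2) = 6 + 4*4 = 6 + 16 = 22)
N(P, z) = 88*z**2 + 88*P*z (N(P, z) = (4*22)*(z*P + z*z) = 88*(P*z + z**2) = 88*(z**2 + P*z) = 88*z**2 + 88*P*z)
(94 + N(-12, -1))*(-118) = (94 + 88*(-1)*(-12 - 1))*(-118) = (94 + 88*(-1)*(-13))*(-118) = (94 + 1144)*(-118) = 1238*(-118) = -146084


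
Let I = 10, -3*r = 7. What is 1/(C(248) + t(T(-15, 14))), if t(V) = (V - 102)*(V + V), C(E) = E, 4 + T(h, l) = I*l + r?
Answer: 9/78422 ≈ 0.00011476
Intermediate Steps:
r = -7/3 (r = -⅓*7 = -7/3 ≈ -2.3333)
T(h, l) = -19/3 + 10*l (T(h, l) = -4 + (10*l - 7/3) = -4 + (-7/3 + 10*l) = -19/3 + 10*l)
t(V) = 2*V*(-102 + V) (t(V) = (-102 + V)*(2*V) = 2*V*(-102 + V))
1/(C(248) + t(T(-15, 14))) = 1/(248 + 2*(-19/3 + 10*14)*(-102 + (-19/3 + 10*14))) = 1/(248 + 2*(-19/3 + 140)*(-102 + (-19/3 + 140))) = 1/(248 + 2*(401/3)*(-102 + 401/3)) = 1/(248 + 2*(401/3)*(95/3)) = 1/(248 + 76190/9) = 1/(78422/9) = 9/78422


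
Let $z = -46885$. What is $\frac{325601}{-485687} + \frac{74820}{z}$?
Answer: $- \frac{10320980845}{4554286999} \approx -2.2662$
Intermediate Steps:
$\frac{325601}{-485687} + \frac{74820}{z} = \frac{325601}{-485687} + \frac{74820}{-46885} = 325601 \left(- \frac{1}{485687}\right) + 74820 \left(- \frac{1}{46885}\right) = - \frac{325601}{485687} - \frac{14964}{9377} = - \frac{10320980845}{4554286999}$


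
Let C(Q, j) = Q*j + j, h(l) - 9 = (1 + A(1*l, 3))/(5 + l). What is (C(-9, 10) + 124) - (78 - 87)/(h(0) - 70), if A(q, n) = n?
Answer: 13199/301 ≈ 43.851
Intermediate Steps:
h(l) = 9 + 4/(5 + l) (h(l) = 9 + (1 + 3)/(5 + l) = 9 + 4/(5 + l))
C(Q, j) = j + Q*j
(C(-9, 10) + 124) - (78 - 87)/(h(0) - 70) = (10*(1 - 9) + 124) - (78 - 87)/((49 + 9*0)/(5 + 0) - 70) = (10*(-8) + 124) - (-9)/((49 + 0)/5 - 70) = (-80 + 124) - (-9)/((⅕)*49 - 70) = 44 - (-9)/(49/5 - 70) = 44 - (-9)/(-301/5) = 44 - (-9)*(-5)/301 = 44 - 1*45/301 = 44 - 45/301 = 13199/301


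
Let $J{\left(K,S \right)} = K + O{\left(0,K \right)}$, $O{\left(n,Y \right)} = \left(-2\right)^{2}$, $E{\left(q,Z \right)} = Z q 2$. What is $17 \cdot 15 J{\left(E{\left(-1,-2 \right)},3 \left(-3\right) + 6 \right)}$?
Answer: $2040$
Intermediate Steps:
$E{\left(q,Z \right)} = 2 Z q$
$O{\left(n,Y \right)} = 4$
$J{\left(K,S \right)} = 4 + K$ ($J{\left(K,S \right)} = K + 4 = 4 + K$)
$17 \cdot 15 J{\left(E{\left(-1,-2 \right)},3 \left(-3\right) + 6 \right)} = 17 \cdot 15 \left(4 + 2 \left(-2\right) \left(-1\right)\right) = 255 \left(4 + 4\right) = 255 \cdot 8 = 2040$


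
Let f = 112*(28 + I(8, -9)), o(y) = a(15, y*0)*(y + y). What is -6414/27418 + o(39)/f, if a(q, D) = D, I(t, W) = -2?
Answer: -3207/13709 ≈ -0.23393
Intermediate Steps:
o(y) = 0 (o(y) = (y*0)*(y + y) = 0*(2*y) = 0)
f = 2912 (f = 112*(28 - 2) = 112*26 = 2912)
-6414/27418 + o(39)/f = -6414/27418 + 0/2912 = -6414*1/27418 + 0*(1/2912) = -3207/13709 + 0 = -3207/13709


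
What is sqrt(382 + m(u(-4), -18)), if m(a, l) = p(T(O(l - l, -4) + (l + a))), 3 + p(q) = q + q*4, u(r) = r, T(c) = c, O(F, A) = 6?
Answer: sqrt(299) ≈ 17.292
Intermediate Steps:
p(q) = -3 + 5*q (p(q) = -3 + (q + q*4) = -3 + (q + 4*q) = -3 + 5*q)
m(a, l) = 27 + 5*a + 5*l (m(a, l) = -3 + 5*(6 + (l + a)) = -3 + 5*(6 + (a + l)) = -3 + 5*(6 + a + l) = -3 + (30 + 5*a + 5*l) = 27 + 5*a + 5*l)
sqrt(382 + m(u(-4), -18)) = sqrt(382 + (27 + 5*(-4) + 5*(-18))) = sqrt(382 + (27 - 20 - 90)) = sqrt(382 - 83) = sqrt(299)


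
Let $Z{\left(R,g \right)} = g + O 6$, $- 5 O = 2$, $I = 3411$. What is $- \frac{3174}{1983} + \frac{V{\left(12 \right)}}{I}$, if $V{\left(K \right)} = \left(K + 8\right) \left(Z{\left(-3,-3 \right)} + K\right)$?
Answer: $- \frac{1173862}{751557} \approx -1.5619$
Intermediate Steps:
$O = - \frac{2}{5}$ ($O = \left(- \frac{1}{5}\right) 2 = - \frac{2}{5} \approx -0.4$)
$Z{\left(R,g \right)} = - \frac{12}{5} + g$ ($Z{\left(R,g \right)} = g - \frac{12}{5} = - \frac{12}{5} + g$)
$V{\left(K \right)} = \left(8 + K\right) \left(- \frac{27}{5} + K\right)$ ($V{\left(K \right)} = \left(K + 8\right) \left(\left(- \frac{12}{5} - 3\right) + K\right) = \left(8 + K\right) \left(- \frac{27}{5} + K\right)$)
$- \frac{3174}{1983} + \frac{V{\left(12 \right)}}{I} = - \frac{3174}{1983} + \frac{- \frac{216}{5} + 12^{2} + \frac{13}{5} \cdot 12}{3411} = \left(-3174\right) \frac{1}{1983} + \left(- \frac{216}{5} + 144 + \frac{156}{5}\right) \frac{1}{3411} = - \frac{1058}{661} + 132 \cdot \frac{1}{3411} = - \frac{1058}{661} + \frac{44}{1137} = - \frac{1173862}{751557}$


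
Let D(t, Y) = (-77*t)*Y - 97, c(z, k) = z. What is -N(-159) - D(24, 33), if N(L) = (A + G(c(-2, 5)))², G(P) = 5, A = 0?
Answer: 61056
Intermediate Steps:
D(t, Y) = -97 - 77*Y*t (D(t, Y) = -77*Y*t - 97 = -97 - 77*Y*t)
N(L) = 25 (N(L) = (0 + 5)² = 5² = 25)
-N(-159) - D(24, 33) = -1*25 - (-97 - 77*33*24) = -25 - (-97 - 60984) = -25 - 1*(-61081) = -25 + 61081 = 61056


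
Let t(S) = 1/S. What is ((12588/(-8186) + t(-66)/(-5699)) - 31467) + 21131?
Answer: -15914809534535/1539516462 ≈ -10338.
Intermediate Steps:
((12588/(-8186) + t(-66)/(-5699)) - 31467) + 21131 = ((12588/(-8186) + 1/(-66*(-5699))) - 31467) + 21131 = ((12588*(-1/8186) - 1/66*(-1/5699)) - 31467) + 21131 = ((-6294/4093 + 1/376134) - 31467) + 21131 = (-2367383303/1539516462 - 31467) + 21131 = -48446331893057/1539516462 + 21131 = -15914809534535/1539516462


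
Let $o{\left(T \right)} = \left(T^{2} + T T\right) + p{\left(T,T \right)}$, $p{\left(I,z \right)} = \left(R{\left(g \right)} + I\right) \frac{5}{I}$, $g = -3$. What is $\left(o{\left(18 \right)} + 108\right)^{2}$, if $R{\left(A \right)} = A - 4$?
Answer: $\frac{186677569}{324} \approx 5.7617 \cdot 10^{5}$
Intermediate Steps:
$R{\left(A \right)} = -4 + A$
$p{\left(I,z \right)} = \frac{5 \left(-7 + I\right)}{I}$ ($p{\left(I,z \right)} = \left(\left(-4 - 3\right) + I\right) \frac{5}{I} = \left(-7 + I\right) \frac{5}{I} = \frac{5 \left(-7 + I\right)}{I}$)
$o{\left(T \right)} = 5 - \frac{35}{T} + 2 T^{2}$ ($o{\left(T \right)} = \left(T^{2} + T T\right) + \left(5 - \frac{35}{T}\right) = \left(T^{2} + T^{2}\right) + \left(5 - \frac{35}{T}\right) = 2 T^{2} + \left(5 - \frac{35}{T}\right) = 5 - \frac{35}{T} + 2 T^{2}$)
$\left(o{\left(18 \right)} + 108\right)^{2} = \left(\left(5 - \frac{35}{18} + 2 \cdot 18^{2}\right) + 108\right)^{2} = \left(\left(5 - \frac{35}{18} + 2 \cdot 324\right) + 108\right)^{2} = \left(\left(5 - \frac{35}{18} + 648\right) + 108\right)^{2} = \left(\frac{11719}{18} + 108\right)^{2} = \left(\frac{13663}{18}\right)^{2} = \frac{186677569}{324}$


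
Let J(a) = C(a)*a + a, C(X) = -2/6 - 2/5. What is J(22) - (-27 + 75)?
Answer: -632/15 ≈ -42.133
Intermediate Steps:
C(X) = -11/15 (C(X) = -2*⅙ - 2*⅕ = -⅓ - ⅖ = -11/15)
J(a) = 4*a/15 (J(a) = -11*a/15 + a = 4*a/15)
J(22) - (-27 + 75) = (4/15)*22 - (-27 + 75) = 88/15 - 1*48 = 88/15 - 48 = -632/15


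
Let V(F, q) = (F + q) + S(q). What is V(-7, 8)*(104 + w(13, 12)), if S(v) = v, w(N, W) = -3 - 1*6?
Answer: 855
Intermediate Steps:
w(N, W) = -9 (w(N, W) = -3 - 6 = -9)
V(F, q) = F + 2*q (V(F, q) = (F + q) + q = F + 2*q)
V(-7, 8)*(104 + w(13, 12)) = (-7 + 2*8)*(104 - 9) = (-7 + 16)*95 = 9*95 = 855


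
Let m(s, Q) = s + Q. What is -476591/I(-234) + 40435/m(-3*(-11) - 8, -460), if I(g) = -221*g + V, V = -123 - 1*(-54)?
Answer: -51012948/499235 ≈ -102.18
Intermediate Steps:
V = -69 (V = -123 + 54 = -69)
I(g) = -69 - 221*g (I(g) = -221*g - 69 = -69 - 221*g)
m(s, Q) = Q + s
-476591/I(-234) + 40435/m(-3*(-11) - 8, -460) = -476591/(-69 - 221*(-234)) + 40435/(-460 + (-3*(-11) - 8)) = -476591/(-69 + 51714) + 40435/(-460 + (33 - 8)) = -476591/51645 + 40435/(-460 + 25) = -476591*1/51645 + 40435/(-435) = -476591/51645 + 40435*(-1/435) = -476591/51645 - 8087/87 = -51012948/499235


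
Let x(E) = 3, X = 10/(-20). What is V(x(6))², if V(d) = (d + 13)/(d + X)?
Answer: 1024/25 ≈ 40.960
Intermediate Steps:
X = -½ (X = 10*(-1/20) = -½ ≈ -0.50000)
V(d) = (13 + d)/(-½ + d) (V(d) = (d + 13)/(d - ½) = (13 + d)/(-½ + d))
V(x(6))² = (2*(13 + 3)/(-1 + 2*3))² = (2*16/(-1 + 6))² = (2*16/5)² = (2*(⅕)*16)² = (32/5)² = 1024/25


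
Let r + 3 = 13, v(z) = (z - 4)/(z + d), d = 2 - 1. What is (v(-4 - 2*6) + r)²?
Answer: 1156/9 ≈ 128.44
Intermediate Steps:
d = 1
v(z) = (-4 + z)/(1 + z) (v(z) = (z - 4)/(z + 1) = (-4 + z)/(1 + z))
r = 10 (r = -3 + 13 = 10)
(v(-4 - 2*6) + r)² = ((-4 + (-4 - 2*6))/(1 + (-4 - 2*6)) + 10)² = ((-4 + (-4 - 12))/(1 + (-4 - 12)) + 10)² = ((-4 - 16)/(1 - 16) + 10)² = (-20/(-15) + 10)² = (-1/15*(-20) + 10)² = (4/3 + 10)² = (34/3)² = 1156/9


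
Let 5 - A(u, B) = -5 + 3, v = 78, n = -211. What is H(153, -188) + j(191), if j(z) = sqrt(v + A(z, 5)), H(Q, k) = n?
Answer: -211 + sqrt(85) ≈ -201.78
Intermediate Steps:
A(u, B) = 7 (A(u, B) = 5 - (-5 + 3) = 5 - 1*(-2) = 5 + 2 = 7)
H(Q, k) = -211
j(z) = sqrt(85) (j(z) = sqrt(78 + 7) = sqrt(85))
H(153, -188) + j(191) = -211 + sqrt(85)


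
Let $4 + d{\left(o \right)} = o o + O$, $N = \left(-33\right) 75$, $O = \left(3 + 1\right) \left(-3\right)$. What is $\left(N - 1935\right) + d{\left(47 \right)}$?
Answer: $-2217$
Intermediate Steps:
$O = -12$ ($O = 4 \left(-3\right) = -12$)
$N = -2475$
$d{\left(o \right)} = -16 + o^{2}$ ($d{\left(o \right)} = -4 + \left(o o - 12\right) = -4 + \left(o^{2} - 12\right) = -4 + \left(-12 + o^{2}\right) = -16 + o^{2}$)
$\left(N - 1935\right) + d{\left(47 \right)} = \left(-2475 - 1935\right) - \left(16 - 47^{2}\right) = -4410 + \left(-16 + 2209\right) = -4410 + 2193 = -2217$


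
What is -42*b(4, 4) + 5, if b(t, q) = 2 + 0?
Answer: -79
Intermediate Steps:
b(t, q) = 2
-42*b(4, 4) + 5 = -42*2 + 5 = -84 + 5 = -79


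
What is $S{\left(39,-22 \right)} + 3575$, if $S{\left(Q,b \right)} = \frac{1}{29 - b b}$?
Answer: $\frac{1626624}{455} \approx 3575.0$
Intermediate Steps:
$S{\left(Q,b \right)} = \frac{1}{29 - b^{2}}$
$S{\left(39,-22 \right)} + 3575 = - \frac{1}{-29 + \left(-22\right)^{2}} + 3575 = - \frac{1}{-29 + 484} + 3575 = - \frac{1}{455} + 3575 = \frac{1626624}{455}$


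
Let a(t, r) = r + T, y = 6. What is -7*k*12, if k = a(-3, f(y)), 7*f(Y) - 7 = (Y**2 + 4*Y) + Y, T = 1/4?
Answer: -897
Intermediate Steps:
T = 1/4 ≈ 0.25000
f(Y) = 1 + Y**2/7 + 5*Y/7 (f(Y) = 1 + ((Y**2 + 4*Y) + Y)/7 = 1 + (Y**2 + 5*Y)/7 = 1 + (Y**2/7 + 5*Y/7) = 1 + Y**2/7 + 5*Y/7)
a(t, r) = 1/4 + r (a(t, r) = r + 1/4 = 1/4 + r)
k = 299/28 (k = 1/4 + (1 + (1/7)*6**2 + (5/7)*6) = 1/4 + (1 + (1/7)*36 + 30/7) = 1/4 + (1 + 36/7 + 30/7) = 1/4 + 73/7 = 299/28 ≈ 10.679)
-7*k*12 = -7*299/28*12 = -299/4*12 = -897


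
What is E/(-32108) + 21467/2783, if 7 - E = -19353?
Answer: 6906343/971267 ≈ 7.1107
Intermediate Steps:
E = 19360 (E = 7 - 1*(-19353) = 7 + 19353 = 19360)
E/(-32108) + 21467/2783 = 19360/(-32108) + 21467/2783 = 19360*(-1/32108) + 21467*(1/2783) = -4840/8027 + 21467/2783 = 6906343/971267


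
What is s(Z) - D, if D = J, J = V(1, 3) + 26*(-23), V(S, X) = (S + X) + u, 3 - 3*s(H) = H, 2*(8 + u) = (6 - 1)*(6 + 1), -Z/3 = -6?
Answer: 1159/2 ≈ 579.50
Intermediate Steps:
Z = 18 (Z = -3*(-6) = 18)
u = 19/2 (u = -8 + ((6 - 1)*(6 + 1))/2 = -8 + (5*7)/2 = -8 + (½)*35 = -8 + 35/2 = 19/2 ≈ 9.5000)
s(H) = 1 - H/3
V(S, X) = 19/2 + S + X (V(S, X) = (S + X) + 19/2 = 19/2 + S + X)
J = -1169/2 (J = (19/2 + 1 + 3) + 26*(-23) = 27/2 - 598 = -1169/2 ≈ -584.50)
D = -1169/2 ≈ -584.50
s(Z) - D = (1 - ⅓*18) - 1*(-1169/2) = (1 - 6) + 1169/2 = -5 + 1169/2 = 1159/2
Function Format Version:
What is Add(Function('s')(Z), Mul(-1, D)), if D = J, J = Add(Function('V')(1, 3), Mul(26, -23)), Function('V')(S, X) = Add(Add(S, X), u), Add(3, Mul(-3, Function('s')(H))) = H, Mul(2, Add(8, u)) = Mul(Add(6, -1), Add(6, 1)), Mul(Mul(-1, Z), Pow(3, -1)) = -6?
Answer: Rational(1159, 2) ≈ 579.50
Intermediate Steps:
Z = 18 (Z = Mul(-3, -6) = 18)
u = Rational(19, 2) (u = Add(-8, Mul(Rational(1, 2), Mul(Add(6, -1), Add(6, 1)))) = Add(-8, Mul(Rational(1, 2), Mul(5, 7))) = Add(-8, Mul(Rational(1, 2), 35)) = Add(-8, Rational(35, 2)) = Rational(19, 2) ≈ 9.5000)
Function('s')(H) = Add(1, Mul(Rational(-1, 3), H))
Function('V')(S, X) = Add(Rational(19, 2), S, X) (Function('V')(S, X) = Add(Add(S, X), Rational(19, 2)) = Add(Rational(19, 2), S, X))
J = Rational(-1169, 2) (J = Add(Add(Rational(19, 2), 1, 3), Mul(26, -23)) = Add(Rational(27, 2), -598) = Rational(-1169, 2) ≈ -584.50)
D = Rational(-1169, 2) ≈ -584.50
Add(Function('s')(Z), Mul(-1, D)) = Add(Add(1, Mul(Rational(-1, 3), 18)), Mul(-1, Rational(-1169, 2))) = Add(Add(1, -6), Rational(1169, 2)) = Add(-5, Rational(1169, 2)) = Rational(1159, 2)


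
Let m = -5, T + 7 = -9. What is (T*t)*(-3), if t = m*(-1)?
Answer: 240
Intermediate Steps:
T = -16 (T = -7 - 9 = -16)
t = 5 (t = -5*(-1) = 5)
(T*t)*(-3) = -16*5*(-3) = -80*(-3) = 240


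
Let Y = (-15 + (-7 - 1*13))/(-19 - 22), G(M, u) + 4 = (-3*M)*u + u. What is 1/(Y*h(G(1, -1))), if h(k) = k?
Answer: -41/70 ≈ -0.58571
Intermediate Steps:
G(M, u) = -4 + u - 3*M*u (G(M, u) = -4 + ((-3*M)*u + u) = -4 + (-3*M*u + u) = -4 + (u - 3*M*u) = -4 + u - 3*M*u)
Y = 35/41 (Y = (-15 + (-7 - 13))/(-41) = (-15 - 20)*(-1/41) = -35*(-1/41) = 35/41 ≈ 0.85366)
1/(Y*h(G(1, -1))) = 1/(35*(-4 - 1 - 3*1*(-1))/41) = 1/(35*(-4 - 1 + 3)/41) = 1/((35/41)*(-2)) = 1/(-70/41) = -41/70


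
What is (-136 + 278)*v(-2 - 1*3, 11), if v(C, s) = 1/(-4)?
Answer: -71/2 ≈ -35.500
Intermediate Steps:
v(C, s) = -¼
(-136 + 278)*v(-2 - 1*3, 11) = (-136 + 278)*(-¼) = 142*(-¼) = -71/2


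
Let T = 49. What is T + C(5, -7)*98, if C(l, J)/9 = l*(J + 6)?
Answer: -4361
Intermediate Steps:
C(l, J) = 9*l*(6 + J) (C(l, J) = 9*(l*(J + 6)) = 9*(l*(6 + J)) = 9*l*(6 + J))
T + C(5, -7)*98 = 49 + (9*5*(6 - 7))*98 = 49 + (9*5*(-1))*98 = 49 - 45*98 = 49 - 4410 = -4361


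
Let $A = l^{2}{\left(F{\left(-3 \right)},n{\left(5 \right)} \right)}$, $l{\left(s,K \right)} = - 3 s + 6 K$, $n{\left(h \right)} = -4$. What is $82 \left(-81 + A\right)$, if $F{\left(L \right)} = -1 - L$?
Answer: $67158$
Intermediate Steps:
$A = 900$ ($A = \left(- 3 \left(-1 - -3\right) + 6 \left(-4\right)\right)^{2} = \left(- 3 \left(-1 + 3\right) - 24\right)^{2} = \left(\left(-3\right) 2 - 24\right)^{2} = \left(-6 - 24\right)^{2} = \left(-30\right)^{2} = 900$)
$82 \left(-81 + A\right) = 82 \left(-81 + 900\right) = 82 \cdot 819 = 67158$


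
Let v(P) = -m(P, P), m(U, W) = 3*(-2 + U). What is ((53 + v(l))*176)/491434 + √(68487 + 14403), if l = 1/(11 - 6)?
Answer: 25696/1228585 + 3*√9210 ≈ 287.93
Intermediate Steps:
l = ⅕ (l = 1/5 = ⅕ ≈ 0.20000)
m(U, W) = -6 + 3*U
v(P) = 6 - 3*P (v(P) = -(-6 + 3*P) = 6 - 3*P)
((53 + v(l))*176)/491434 + √(68487 + 14403) = ((53 + (6 - 3*⅕))*176)/491434 + √(68487 + 14403) = ((53 + (6 - ⅗))*176)*(1/491434) + √82890 = ((53 + 27/5)*176)*(1/491434) + 3*√9210 = ((292/5)*176)*(1/491434) + 3*√9210 = (51392/5)*(1/491434) + 3*√9210 = 25696/1228585 + 3*√9210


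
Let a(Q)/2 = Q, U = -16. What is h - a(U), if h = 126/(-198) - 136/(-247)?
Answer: 86711/2717 ≈ 31.914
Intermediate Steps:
a(Q) = 2*Q
h = -233/2717 (h = 126*(-1/198) - 136*(-1/247) = -7/11 + 136/247 = -233/2717 ≈ -0.085756)
h - a(U) = -233/2717 - 2*(-16) = -233/2717 - 1*(-32) = -233/2717 + 32 = 86711/2717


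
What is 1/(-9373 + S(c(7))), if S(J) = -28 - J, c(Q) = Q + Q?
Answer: -1/9415 ≈ -0.00010621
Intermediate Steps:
c(Q) = 2*Q
1/(-9373 + S(c(7))) = 1/(-9373 + (-28 - 2*7)) = 1/(-9373 + (-28 - 1*14)) = 1/(-9373 + (-28 - 14)) = 1/(-9373 - 42) = 1/(-9415) = -1/9415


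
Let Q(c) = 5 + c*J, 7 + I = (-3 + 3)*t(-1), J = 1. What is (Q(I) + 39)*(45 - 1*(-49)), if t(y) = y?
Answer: 3478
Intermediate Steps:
I = -7 (I = -7 + (-3 + 3)*(-1) = -7 + 0*(-1) = -7 + 0 = -7)
Q(c) = 5 + c (Q(c) = 5 + c*1 = 5 + c)
(Q(I) + 39)*(45 - 1*(-49)) = ((5 - 7) + 39)*(45 - 1*(-49)) = (-2 + 39)*(45 + 49) = 37*94 = 3478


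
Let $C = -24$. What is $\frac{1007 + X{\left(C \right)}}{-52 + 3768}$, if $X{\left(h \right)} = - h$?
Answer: $\frac{1031}{3716} \approx 0.27745$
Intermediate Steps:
$\frac{1007 + X{\left(C \right)}}{-52 + 3768} = \frac{1007 - -24}{-52 + 3768} = \frac{1007 + 24}{3716} = 1031 \cdot \frac{1}{3716} = \frac{1031}{3716}$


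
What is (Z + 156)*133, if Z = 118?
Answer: 36442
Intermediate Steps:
(Z + 156)*133 = (118 + 156)*133 = 274*133 = 36442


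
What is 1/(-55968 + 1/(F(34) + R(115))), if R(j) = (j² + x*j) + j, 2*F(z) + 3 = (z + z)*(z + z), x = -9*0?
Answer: -31301/1751854366 ≈ -1.7867e-5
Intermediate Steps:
x = 0
F(z) = -3/2 + 2*z² (F(z) = -3/2 + ((z + z)*(z + z))/2 = -3/2 + ((2*z)*(2*z))/2 = -3/2 + (4*z²)/2 = -3/2 + 2*z²)
R(j) = j + j² (R(j) = (j² + 0*j) + j = (j² + 0) + j = j² + j = j + j²)
1/(-55968 + 1/(F(34) + R(115))) = 1/(-55968 + 1/((-3/2 + 2*34²) + 115*(1 + 115))) = 1/(-55968 + 1/((-3/2 + 2*1156) + 115*116)) = 1/(-55968 + 1/((-3/2 + 2312) + 13340)) = 1/(-55968 + 1/(4621/2 + 13340)) = 1/(-55968 + 1/(31301/2)) = 1/(-55968 + 2/31301) = 1/(-1751854366/31301) = -31301/1751854366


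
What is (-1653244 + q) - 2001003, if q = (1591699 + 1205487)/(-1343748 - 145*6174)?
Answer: -584412959768/159927 ≈ -3.6542e+6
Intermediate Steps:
q = -199799/159927 (q = 2797186/(-1343748 - 895230) = 2797186/(-2238978) = 2797186*(-1/2238978) = -199799/159927 ≈ -1.2493)
(-1653244 + q) - 2001003 = (-1653244 - 199799/159927) - 2001003 = -264398552987/159927 - 2001003 = -584412959768/159927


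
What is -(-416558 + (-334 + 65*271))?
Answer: 399277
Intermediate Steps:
-(-416558 + (-334 + 65*271)) = -(-416558 + (-334 + 17615)) = -(-416558 + 17281) = -1*(-399277) = 399277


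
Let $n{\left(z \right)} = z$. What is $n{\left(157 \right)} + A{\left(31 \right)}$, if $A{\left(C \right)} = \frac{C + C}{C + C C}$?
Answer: $\frac{2513}{16} \approx 157.06$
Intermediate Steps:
$A{\left(C \right)} = \frac{2 C}{C + C^{2}}$
$n{\left(157 \right)} + A{\left(31 \right)} = 157 + \frac{2}{1 + 31} = 157 + \frac{2}{32} = 157 + 2 \cdot \frac{1}{32} = 157 + \frac{1}{16} = \frac{2513}{16}$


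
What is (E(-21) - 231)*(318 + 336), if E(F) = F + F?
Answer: -178542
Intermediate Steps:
E(F) = 2*F
(E(-21) - 231)*(318 + 336) = (2*(-21) - 231)*(318 + 336) = (-42 - 231)*654 = -273*654 = -178542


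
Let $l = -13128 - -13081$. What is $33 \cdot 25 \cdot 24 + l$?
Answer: $19753$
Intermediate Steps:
$l = -47$ ($l = -13128 + 13081 = -47$)
$33 \cdot 25 \cdot 24 + l = 33 \cdot 25 \cdot 24 - 47 = 825 \cdot 24 - 47 = 19800 - 47 = 19753$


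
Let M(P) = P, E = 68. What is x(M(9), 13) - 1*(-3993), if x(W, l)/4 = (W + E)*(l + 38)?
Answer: 19701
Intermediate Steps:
x(W, l) = 4*(38 + l)*(68 + W) (x(W, l) = 4*((W + 68)*(l + 38)) = 4*((68 + W)*(38 + l)) = 4*((38 + l)*(68 + W)) = 4*(38 + l)*(68 + W))
x(M(9), 13) - 1*(-3993) = (10336 + 152*9 + 272*13 + 4*9*13) - 1*(-3993) = (10336 + 1368 + 3536 + 468) + 3993 = 15708 + 3993 = 19701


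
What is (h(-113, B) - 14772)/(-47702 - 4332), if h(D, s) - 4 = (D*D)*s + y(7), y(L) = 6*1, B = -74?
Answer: 479834/26017 ≈ 18.443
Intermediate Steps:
y(L) = 6
h(D, s) = 10 + s*D**2 (h(D, s) = 4 + ((D*D)*s + 6) = 4 + (D**2*s + 6) = 4 + (s*D**2 + 6) = 4 + (6 + s*D**2) = 10 + s*D**2)
(h(-113, B) - 14772)/(-47702 - 4332) = ((10 - 74*(-113)**2) - 14772)/(-47702 - 4332) = ((10 - 74*12769) - 14772)/(-52034) = ((10 - 944906) - 14772)*(-1/52034) = (-944896 - 14772)*(-1/52034) = -959668*(-1/52034) = 479834/26017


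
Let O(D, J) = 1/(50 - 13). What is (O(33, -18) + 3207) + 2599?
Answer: 214823/37 ≈ 5806.0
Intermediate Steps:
O(D, J) = 1/37
(O(33, -18) + 3207) + 2599 = (1/37 + 3207) + 2599 = 118660/37 + 2599 = 214823/37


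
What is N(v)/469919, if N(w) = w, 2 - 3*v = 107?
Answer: -35/469919 ≈ -7.4481e-5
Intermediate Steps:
v = -35 (v = ⅔ - ⅓*107 = ⅔ - 107/3 = -35)
N(v)/469919 = -35/469919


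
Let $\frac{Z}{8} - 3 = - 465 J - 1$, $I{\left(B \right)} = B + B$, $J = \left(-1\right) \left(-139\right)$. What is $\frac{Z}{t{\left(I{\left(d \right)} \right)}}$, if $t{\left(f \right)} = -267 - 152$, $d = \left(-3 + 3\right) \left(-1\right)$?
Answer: $\frac{517064}{419} \approx 1234.0$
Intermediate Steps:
$J = 139$
$d = 0$ ($d = 0 \left(-1\right) = 0$)
$I{\left(B \right)} = 2 B$
$t{\left(f \right)} = -419$ ($t{\left(f \right)} = -267 - 152 = -419$)
$Z = -517064$ ($Z = 24 + 8 \left(\left(-465\right) 139 - 1\right) = 24 + 8 \left(-64635 - 1\right) = 24 + 8 \left(-64636\right) = 24 - 517088 = -517064$)
$\frac{Z}{t{\left(I{\left(d \right)} \right)}} = - \frac{517064}{-419} = \left(-517064\right) \left(- \frac{1}{419}\right) = \frac{517064}{419}$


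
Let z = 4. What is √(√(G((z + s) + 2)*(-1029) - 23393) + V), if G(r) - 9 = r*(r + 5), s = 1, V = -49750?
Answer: √(-49750 + I*√119090) ≈ 0.7736 + 223.05*I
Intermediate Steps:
G(r) = 9 + r*(5 + r) (G(r) = 9 + r*(r + 5) = 9 + r*(5 + r))
√(√(G((z + s) + 2)*(-1029) - 23393) + V) = √(√((9 + ((4 + 1) + 2)² + 5*((4 + 1) + 2))*(-1029) - 23393) - 49750) = √(√((9 + (5 + 2)² + 5*(5 + 2))*(-1029) - 23393) - 49750) = √(√((9 + 7² + 5*7)*(-1029) - 23393) - 49750) = √(√((9 + 49 + 35)*(-1029) - 23393) - 49750) = √(√(93*(-1029) - 23393) - 49750) = √(√(-95697 - 23393) - 49750) = √(√(-119090) - 49750) = √(I*√119090 - 49750) = √(-49750 + I*√119090)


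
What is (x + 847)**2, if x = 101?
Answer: 898704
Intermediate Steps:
(x + 847)**2 = (101 + 847)**2 = 948**2 = 898704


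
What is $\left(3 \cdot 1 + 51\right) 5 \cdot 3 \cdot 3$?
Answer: $2430$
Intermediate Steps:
$\left(3 \cdot 1 + 51\right) 5 \cdot 3 \cdot 3 = \left(3 + 51\right) 15 \cdot 3 = 54 \cdot 45 = 2430$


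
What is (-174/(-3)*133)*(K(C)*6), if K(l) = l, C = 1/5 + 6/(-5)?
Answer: -46284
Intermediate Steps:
C = -1 (C = 1*(⅕) + 6*(-⅕) = ⅕ - 6/5 = -1)
(-174/(-3)*133)*(K(C)*6) = (-174/(-3)*133)*(-1*6) = (-174*(-⅓)*133)*(-6) = (58*133)*(-6) = 7714*(-6) = -46284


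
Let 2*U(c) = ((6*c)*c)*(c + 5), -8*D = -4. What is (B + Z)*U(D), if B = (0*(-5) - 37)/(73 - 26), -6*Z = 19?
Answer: -12265/752 ≈ -16.310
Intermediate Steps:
Z = -19/6 (Z = -1/6*19 = -19/6 ≈ -3.1667)
D = 1/2 (D = -1/8*(-4) = 1/2 ≈ 0.50000)
B = -37/47 (B = (0 - 37)/47 = -37*1/47 = -37/47 ≈ -0.78723)
U(c) = 3*c**2*(5 + c) (U(c) = (((6*c)*c)*(c + 5))/2 = ((6*c**2)*(5 + c))/2 = (6*c**2*(5 + c))/2 = 3*c**2*(5 + c))
(B + Z)*U(D) = (-37/47 - 19/6)*(3*(1/2)**2*(5 + 1/2)) = -1115*11/(94*4*2) = -1115/282*33/8 = -12265/752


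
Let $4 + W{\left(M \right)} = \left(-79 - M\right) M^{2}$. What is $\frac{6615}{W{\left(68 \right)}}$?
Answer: $- \frac{6615}{679732} \approx -0.0097318$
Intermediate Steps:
$W{\left(M \right)} = -4 + M^{2} \left(-79 - M\right)$ ($W{\left(M \right)} = -4 + \left(-79 - M\right) M^{2} = -4 + M^{2} \left(-79 - M\right)$)
$\frac{6615}{W{\left(68 \right)}} = \frac{6615}{-4 - 68^{3} - 79 \cdot 68^{2}} = \frac{6615}{-4 - 314432 - 365296} = \frac{6615}{-679732} = 6615 \left(- \frac{1}{679732}\right) = - \frac{6615}{679732}$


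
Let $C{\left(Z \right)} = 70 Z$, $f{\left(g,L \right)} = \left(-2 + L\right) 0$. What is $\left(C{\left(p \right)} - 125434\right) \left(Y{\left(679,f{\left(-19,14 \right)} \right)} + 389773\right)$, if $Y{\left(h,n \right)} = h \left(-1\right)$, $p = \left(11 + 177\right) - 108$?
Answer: $-46626690396$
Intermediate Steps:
$p = 80$ ($p = 188 - 108 = 80$)
$f{\left(g,L \right)} = 0$
$Y{\left(h,n \right)} = - h$
$\left(C{\left(p \right)} - 125434\right) \left(Y{\left(679,f{\left(-19,14 \right)} \right)} + 389773\right) = \left(70 \cdot 80 - 125434\right) \left(\left(-1\right) 679 + 389773\right) = \left(5600 - 125434\right) \left(-679 + 389773\right) = \left(-119834\right) 389094 = -46626690396$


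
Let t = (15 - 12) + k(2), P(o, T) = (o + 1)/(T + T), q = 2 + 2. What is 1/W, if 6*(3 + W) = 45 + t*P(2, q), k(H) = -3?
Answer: 2/9 ≈ 0.22222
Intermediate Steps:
q = 4
P(o, T) = (1 + o)/(2*T) (P(o, T) = (1 + o)/((2*T)) = (1 + o)*(1/(2*T)) = (1 + o)/(2*T))
t = 0 (t = (15 - 12) - 3 = 3 - 3 = 0)
W = 9/2 (W = -3 + (45 + 0*((½)*(1 + 2)/4))/6 = -3 + (45 + 0*((½)*(¼)*3))/6 = -3 + (45 + 0*(3/8))/6 = -3 + (45 + 0)/6 = -3 + (⅙)*45 = -3 + 15/2 = 9/2 ≈ 4.5000)
1/W = 1/(9/2) = 2/9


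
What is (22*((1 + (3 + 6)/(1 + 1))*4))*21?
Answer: 10164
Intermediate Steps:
(22*((1 + (3 + 6)/(1 + 1))*4))*21 = (22*((1 + 9/2)*4))*21 = (22*((11/2)*4))*21 = (22*22)*21 = 484*21 = 10164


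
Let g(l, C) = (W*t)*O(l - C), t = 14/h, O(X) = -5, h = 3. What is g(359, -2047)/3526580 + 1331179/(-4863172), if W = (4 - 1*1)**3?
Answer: -234878651809/857518255588 ≈ -0.27391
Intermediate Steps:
W = 27 (W = (4 - 1)**3 = 3**3 = 27)
t = 14/3 ≈ 4.6667
g(l, C) = -630 (g(l, C) = (27*(14/3))*(-5) = 126*(-5) = -630)
g(359, -2047)/3526580 + 1331179/(-4863172) = -630/3526580 + 1331179/(-4863172) = -630*1/3526580 + 1331179*(-1/4863172) = -63/352658 - 1331179/4863172 = -234878651809/857518255588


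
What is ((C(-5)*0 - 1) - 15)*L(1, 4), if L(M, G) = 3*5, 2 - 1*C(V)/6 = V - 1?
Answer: -240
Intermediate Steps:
C(V) = 18 - 6*V (C(V) = 12 - 6*(V - 1) = 12 - 6*(-1 + V) = 12 + (6 - 6*V) = 18 - 6*V)
L(M, G) = 15
((C(-5)*0 - 1) - 15)*L(1, 4) = (((18 - 6*(-5))*0 - 1) - 15)*15 = (((18 + 30)*0 - 1) - 15)*15 = ((48*0 - 1) - 15)*15 = ((0 - 1) - 15)*15 = (-1 - 15)*15 = -16*15 = -240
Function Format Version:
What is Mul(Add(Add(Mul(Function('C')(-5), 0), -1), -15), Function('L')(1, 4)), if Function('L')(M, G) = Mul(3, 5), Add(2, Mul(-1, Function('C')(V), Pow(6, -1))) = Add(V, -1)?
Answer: -240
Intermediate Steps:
Function('C')(V) = Add(18, Mul(-6, V)) (Function('C')(V) = Add(12, Mul(-6, Add(V, -1))) = Add(12, Mul(-6, Add(-1, V))) = Add(12, Add(6, Mul(-6, V))) = Add(18, Mul(-6, V)))
Function('L')(M, G) = 15
Mul(Add(Add(Mul(Function('C')(-5), 0), -1), -15), Function('L')(1, 4)) = Mul(Add(Add(Mul(Add(18, Mul(-6, -5)), 0), -1), -15), 15) = Mul(Add(Add(Mul(Add(18, 30), 0), -1), -15), 15) = Mul(Add(Add(Mul(48, 0), -1), -15), 15) = Mul(Add(Add(0, -1), -15), 15) = Mul(Add(-1, -15), 15) = Mul(-16, 15) = -240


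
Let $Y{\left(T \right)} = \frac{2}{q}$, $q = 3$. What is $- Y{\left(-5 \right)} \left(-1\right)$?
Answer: $\frac{2}{3} \approx 0.66667$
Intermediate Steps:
$Y{\left(T \right)} = \frac{2}{3}$
$- Y{\left(-5 \right)} \left(-1\right) = \left(-1\right) \frac{2}{3} \left(-1\right) = \left(- \frac{2}{3}\right) \left(-1\right) = \frac{2}{3}$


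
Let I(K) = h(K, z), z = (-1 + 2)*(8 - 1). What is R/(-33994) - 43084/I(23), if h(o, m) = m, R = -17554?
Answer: -732237309/118979 ≈ -6154.3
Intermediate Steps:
z = 7 (z = 1*7 = 7)
I(K) = 7
R/(-33994) - 43084/I(23) = -17554/(-33994) - 43084/7 = -17554*(-1/33994) - 43084*⅐ = 8777/16997 - 43084/7 = -732237309/118979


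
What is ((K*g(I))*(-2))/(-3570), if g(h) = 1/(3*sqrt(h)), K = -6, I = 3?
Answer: -2*sqrt(3)/5355 ≈ -0.00064689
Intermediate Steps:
g(h) = 1/(3*sqrt(h))
((K*g(I))*(-2))/(-3570) = (-2/sqrt(3)*(-2))/(-3570) = (-2*sqrt(3)/3*(-2))*(-1/3570) = (4*sqrt(3)/3)*(-1/3570) = -2*sqrt(3)/5355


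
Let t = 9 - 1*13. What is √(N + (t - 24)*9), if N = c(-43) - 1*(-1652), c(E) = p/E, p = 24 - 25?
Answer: 3*√287627/43 ≈ 37.417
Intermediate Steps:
p = -1
c(E) = -1/E
t = -4 (t = 9 - 13 = -4)
N = 71037/43 (N = -1/(-43) - 1*(-1652) = -1*(-1/43) + 1652 = 1/43 + 1652 = 71037/43 ≈ 1652.0)
√(N + (t - 24)*9) = √(71037/43 + (-4 - 24)*9) = √(71037/43 - 28*9) = √(71037/43 - 252) = √(60201/43) = 3*√287627/43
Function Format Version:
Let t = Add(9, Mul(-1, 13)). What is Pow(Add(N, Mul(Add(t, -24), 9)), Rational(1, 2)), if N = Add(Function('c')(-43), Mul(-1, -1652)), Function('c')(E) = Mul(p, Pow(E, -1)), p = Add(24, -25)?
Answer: Mul(Rational(3, 43), Pow(287627, Rational(1, 2))) ≈ 37.417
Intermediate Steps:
p = -1
Function('c')(E) = Mul(-1, Pow(E, -1))
t = -4 (t = Add(9, -13) = -4)
N = Rational(71037, 43) (N = Add(Mul(-1, Pow(-43, -1)), Mul(-1, -1652)) = Add(Mul(-1, Rational(-1, 43)), 1652) = Add(Rational(1, 43), 1652) = Rational(71037, 43) ≈ 1652.0)
Pow(Add(N, Mul(Add(t, -24), 9)), Rational(1, 2)) = Pow(Add(Rational(71037, 43), Mul(Add(-4, -24), 9)), Rational(1, 2)) = Pow(Add(Rational(71037, 43), Mul(-28, 9)), Rational(1, 2)) = Pow(Add(Rational(71037, 43), -252), Rational(1, 2)) = Pow(Rational(60201, 43), Rational(1, 2)) = Mul(Rational(3, 43), Pow(287627, Rational(1, 2)))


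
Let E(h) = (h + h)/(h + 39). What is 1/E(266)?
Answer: 305/532 ≈ 0.57331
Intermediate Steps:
E(h) = 2*h/(39 + h) (E(h) = (2*h)/(39 + h) = 2*h/(39 + h))
1/E(266) = 1/(2*266/(39 + 266)) = 1/(2*266/305) = 1/(2*266*(1/305)) = 1/(532/305) = 305/532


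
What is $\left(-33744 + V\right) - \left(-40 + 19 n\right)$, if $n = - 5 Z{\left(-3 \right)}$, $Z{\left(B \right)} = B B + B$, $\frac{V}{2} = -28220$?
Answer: $-89574$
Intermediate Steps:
$V = -56440$ ($V = 2 \left(-28220\right) = -56440$)
$Z{\left(B \right)} = B + B^{2}$ ($Z{\left(B \right)} = B^{2} + B = B + B^{2}$)
$n = -30$ ($n = - 5 \left(- 3 \left(1 - 3\right)\right) = - 5 \left(\left(-3\right) \left(-2\right)\right) = \left(-5\right) 6 = -30$)
$\left(-33744 + V\right) - \left(-40 + 19 n\right) = \left(-33744 - 56440\right) - -610 = -90184 + \left(570 + 40\right) = -90184 + 610 = -89574$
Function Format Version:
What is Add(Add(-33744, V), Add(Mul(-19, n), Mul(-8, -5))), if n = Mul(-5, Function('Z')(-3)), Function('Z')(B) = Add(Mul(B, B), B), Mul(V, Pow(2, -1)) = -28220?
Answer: -89574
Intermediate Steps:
V = -56440 (V = Mul(2, -28220) = -56440)
Function('Z')(B) = Add(B, Pow(B, 2)) (Function('Z')(B) = Add(Pow(B, 2), B) = Add(B, Pow(B, 2)))
n = -30 (n = Mul(-5, Mul(-3, Add(1, -3))) = Mul(-5, Mul(-3, -2)) = Mul(-5, 6) = -30)
Add(Add(-33744, V), Add(Mul(-19, n), Mul(-8, -5))) = Add(Add(-33744, -56440), Add(Mul(-19, -30), Mul(-8, -5))) = Add(-90184, Add(570, 40)) = Add(-90184, 610) = -89574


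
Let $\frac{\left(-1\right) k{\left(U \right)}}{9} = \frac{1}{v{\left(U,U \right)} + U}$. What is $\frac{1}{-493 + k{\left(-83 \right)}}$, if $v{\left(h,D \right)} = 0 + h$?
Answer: $- \frac{166}{81829} \approx -0.0020286$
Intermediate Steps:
$v{\left(h,D \right)} = h$
$k{\left(U \right)} = - \frac{9}{2 U}$ ($k{\left(U \right)} = - \frac{9}{U + U} = - \frac{9}{2 U}$)
$\frac{1}{-493 + k{\left(-83 \right)}} = \frac{1}{-493 - \frac{9}{2 \left(-83\right)}} = \frac{1}{-493 - - \frac{9}{166}} = \frac{1}{-493 + \frac{9}{166}} = \frac{1}{- \frac{81829}{166}} = - \frac{166}{81829}$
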